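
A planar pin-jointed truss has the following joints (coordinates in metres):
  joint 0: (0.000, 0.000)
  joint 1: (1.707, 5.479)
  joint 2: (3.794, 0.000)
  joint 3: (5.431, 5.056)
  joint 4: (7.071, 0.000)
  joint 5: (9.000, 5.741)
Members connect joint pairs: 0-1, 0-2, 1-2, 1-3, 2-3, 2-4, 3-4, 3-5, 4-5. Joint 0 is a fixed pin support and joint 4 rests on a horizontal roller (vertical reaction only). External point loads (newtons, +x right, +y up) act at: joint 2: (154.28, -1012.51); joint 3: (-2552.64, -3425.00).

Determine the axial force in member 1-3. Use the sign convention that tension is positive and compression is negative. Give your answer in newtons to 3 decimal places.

N=6 nodes, M=9 members, R=3 reactions → 2N=12, M+R=12
member 0 (0-1): L=5.7388, (cx,cy)=(0.2975,0.9547)
member 1 (0-2): L=3.7940, (cx,cy)=(1.0000,0.0000)
member 2 (1-2): L=5.8630, (cx,cy)=(0.3560,-0.9345)
member 3 (1-3): L=3.7479, (cx,cy)=(0.9936,-0.1129)
member 4 (2-3): L=5.3144, (cx,cy)=(0.3080,0.9514)
member 5 (2-4): L=3.2770, (cx,cy)=(1.0000,0.0000)
member 6 (3-4): L=5.3153, (cx,cy)=(0.3085,-0.9512)
member 7 (3-5): L=3.6341, (cx,cy)=(0.9821,0.1885)
member 8 (4-5): L=6.0564, (cx,cy)=(0.3185,0.9479)
solve A·x = −loads:
  F[0-1] = -3235.2719 N (compression)
  F[0-2] = -1436.0240 N (compression)
  F[1-2] = +3577.0666 N (tension)
  F[1-3] = -2250.0041 N (compression)
  F[2-3] = -2449.3599 N (compression)
  F[2-4] = +437.4662 N (tension)
  F[3-4] = -1417.8520 N (compression)
  F[3-5] = -0.0000 N (compression)
  F[4-5] = +0.0000 N (tension)
  Rx@0 = +2398.3600 N
  Ry@0 = +3088.8337 N
  Ry@4 = +1348.6763 N

-2250.004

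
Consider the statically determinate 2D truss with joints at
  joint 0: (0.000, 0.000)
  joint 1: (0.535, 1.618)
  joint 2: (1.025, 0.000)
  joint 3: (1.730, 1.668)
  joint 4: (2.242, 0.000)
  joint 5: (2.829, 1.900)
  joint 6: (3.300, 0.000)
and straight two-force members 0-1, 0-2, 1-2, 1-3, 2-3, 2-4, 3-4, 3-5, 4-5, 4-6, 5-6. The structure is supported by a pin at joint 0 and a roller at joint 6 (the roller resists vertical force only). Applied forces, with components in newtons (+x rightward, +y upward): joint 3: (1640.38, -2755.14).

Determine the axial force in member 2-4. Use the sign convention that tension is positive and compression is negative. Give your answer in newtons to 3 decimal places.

2139.924

N=7 nodes, M=11 members, R=3 reactions → 2N=14, M+R=14
member 0 (0-1): L=1.7042, (cx,cy)=(0.3139,0.9494)
member 1 (0-2): L=1.0250, (cx,cy)=(1.0000,0.0000)
member 2 (1-2): L=1.6906, (cx,cy)=(0.2898,-0.9571)
member 3 (1-3): L=1.1960, (cx,cy)=(0.9991,0.0418)
member 4 (2-3): L=1.8109, (cx,cy)=(0.3893,0.9211)
member 5 (2-4): L=1.2170, (cx,cy)=(1.0000,0.0000)
member 6 (3-4): L=1.7448, (cx,cy)=(0.2934,-0.9560)
member 7 (3-5): L=1.1232, (cx,cy)=(0.9784,0.2065)
member 8 (4-5): L=1.9886, (cx,cy)=(0.2952,0.9554)
member 9 (4-6): L=1.0580, (cx,cy)=(1.0000,0.0000)
member 10 (5-6): L=1.9575, (cx,cy)=(0.2406,-0.9706)
solve A·x = −loads:
  F[0-1] = -507.2880 N (compression)
  F[0-2] = +1799.6371 N (tension)
  F[1-2] = +490.0712 N (tension)
  F[1-3] = -301.5646 N (compression)
  F[2-3] = -509.2088 N (compression)
  F[2-4] = +2139.9239 N (tension)
  F[3-4] = -2677.2549 N (compression)
  F[3-5] = -1384.1540 N (compression)
  F[4-5] = +2678.7561 N (tension)
  F[4-6] = +563.5884 N (tension)
  F[5-6] = -2342.3127 N (compression)
  Rx@0 = -1640.3800 N
  Ry@0 = +481.6412 N
  Ry@6 = +2273.4988 N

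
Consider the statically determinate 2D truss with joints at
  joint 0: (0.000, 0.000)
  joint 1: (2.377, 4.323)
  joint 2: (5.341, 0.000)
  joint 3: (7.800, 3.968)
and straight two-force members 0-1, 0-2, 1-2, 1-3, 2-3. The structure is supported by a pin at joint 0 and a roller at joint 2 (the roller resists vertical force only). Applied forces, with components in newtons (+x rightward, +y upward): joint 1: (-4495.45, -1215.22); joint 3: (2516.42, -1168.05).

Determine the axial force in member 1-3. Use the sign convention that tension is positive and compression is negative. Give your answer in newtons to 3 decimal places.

3120.610

N=4 nodes, M=5 members, R=3 reactions → 2N=8, M+R=8
member 0 (0-1): L=4.9334, (cx,cy)=(0.4818,0.8763)
member 1 (0-2): L=5.3410, (cx,cy)=(1.0000,0.0000)
member 2 (1-2): L=5.2415, (cx,cy)=(0.5655,-0.8248)
member 3 (1-3): L=5.4346, (cx,cy)=(0.9979,-0.0653)
member 4 (2-3): L=4.6682, (cx,cy)=(0.5268,0.8500)
solve A·x = −loads:
  F[0-1] = -2174.7845 N (compression)
  F[0-2] = -931.1806 N (compression)
  F[1-2] = +590.0350 N (tension)
  F[1-3] = +3120.6102 N (tension)
  F[2-3] = -1134.3404 N (compression)
  Rx@0 = +1979.0300 N
  Ry@0 = +1905.7017 N
  Ry@2 = +477.5683 N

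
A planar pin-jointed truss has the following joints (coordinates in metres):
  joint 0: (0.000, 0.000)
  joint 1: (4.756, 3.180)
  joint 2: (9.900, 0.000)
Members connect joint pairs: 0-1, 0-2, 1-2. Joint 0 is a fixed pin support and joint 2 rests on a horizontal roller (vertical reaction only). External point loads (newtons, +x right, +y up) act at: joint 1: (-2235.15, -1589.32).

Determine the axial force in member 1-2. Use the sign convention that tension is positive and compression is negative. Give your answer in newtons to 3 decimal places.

N=3 nodes, M=3 members, R=3 reactions → 2N=6, M+R=6
member 0 (0-1): L=5.7212, (cx,cy)=(0.8313,0.5558)
member 1 (0-2): L=9.9000, (cx,cy)=(1.0000,0.0000)
member 2 (1-2): L=6.0476, (cx,cy)=(0.8506,-0.5258)
solve A·x = −loads:
  F[0-1] = -2777.4032 N (compression)
  F[0-2] = +73.6959 N (tension)
  F[1-2] = -86.6409 N (compression)
  Rx@0 = +2235.1500 N
  Ry@0 = +1543.7615 N
  Ry@2 = +45.5585 N

-86.641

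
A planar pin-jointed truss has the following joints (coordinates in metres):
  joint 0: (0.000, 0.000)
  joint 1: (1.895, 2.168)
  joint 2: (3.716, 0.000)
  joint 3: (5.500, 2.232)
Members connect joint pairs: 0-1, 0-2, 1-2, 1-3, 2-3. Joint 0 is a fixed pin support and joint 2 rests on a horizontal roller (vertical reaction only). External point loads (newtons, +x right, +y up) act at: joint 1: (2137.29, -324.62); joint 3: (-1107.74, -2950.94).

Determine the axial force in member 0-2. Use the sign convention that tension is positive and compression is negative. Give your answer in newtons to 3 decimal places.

N=4 nodes, M=5 members, R=3 reactions → 2N=8, M+R=8
member 0 (0-1): L=2.8795, (cx,cy)=(0.6581,0.7529)
member 1 (0-2): L=3.7160, (cx,cy)=(1.0000,0.0000)
member 2 (1-2): L=2.8313, (cx,cy)=(0.6432,-0.7657)
member 3 (1-3): L=3.6056, (cx,cy)=(0.9998,0.0178)
member 4 (2-3): L=2.8574, (cx,cy)=(0.6244,0.7811)
solve A·x = −loads:
  F[0-1] = +2442.7699 N (tension)
  F[0-2] = -578.0641 N (compression)
  F[1-2] = -2796.4390 N (compression)
  F[1-3] = +1269.1020 N (tension)
  F[2-3] = -3806.5645 N (compression)
  Rx@0 = -1029.5500 N
  Ry@0 = -1839.2123 N
  Ry@2 = +5114.7723 N

-578.064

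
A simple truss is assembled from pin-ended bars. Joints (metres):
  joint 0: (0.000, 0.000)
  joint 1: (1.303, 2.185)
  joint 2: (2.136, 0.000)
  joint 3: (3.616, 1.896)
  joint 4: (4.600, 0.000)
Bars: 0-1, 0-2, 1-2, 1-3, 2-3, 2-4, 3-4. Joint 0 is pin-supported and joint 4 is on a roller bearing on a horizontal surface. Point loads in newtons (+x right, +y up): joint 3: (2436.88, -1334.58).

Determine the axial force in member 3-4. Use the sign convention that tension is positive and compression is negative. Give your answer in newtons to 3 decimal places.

N=5 nodes, M=7 members, R=3 reactions → 2N=10, M+R=10
member 0 (0-1): L=2.5440, (cx,cy)=(0.5122,0.8589)
member 1 (0-2): L=2.1360, (cx,cy)=(1.0000,0.0000)
member 2 (1-2): L=2.3384, (cx,cy)=(0.3562,-0.9344)
member 3 (1-3): L=2.3310, (cx,cy)=(0.9923,-0.1240)
member 4 (2-3): L=2.4052, (cx,cy)=(0.6153,0.7883)
member 5 (2-4): L=2.4640, (cx,cy)=(1.0000,0.0000)
member 6 (3-4): L=2.1361, (cx,cy)=(0.4606,-0.8876)
solve A·x = −loads:
  F[0-1] = +837.0630 N (tension)
  F[0-2] = +2008.1517 N (tension)
  F[1-2] = -868.0867 N (compression)
  F[1-3] = +743.7019 N (tension)
  F[2-3] = +1029.0044 N (tension)
  F[2-4] = +1065.7479 N (tension)
  F[3-4] = -2313.5988 N (compression)
  Rx@0 = -2436.8800 N
  Ry@0 = -718.9343 N
  Ry@4 = +2053.5143 N

-2313.599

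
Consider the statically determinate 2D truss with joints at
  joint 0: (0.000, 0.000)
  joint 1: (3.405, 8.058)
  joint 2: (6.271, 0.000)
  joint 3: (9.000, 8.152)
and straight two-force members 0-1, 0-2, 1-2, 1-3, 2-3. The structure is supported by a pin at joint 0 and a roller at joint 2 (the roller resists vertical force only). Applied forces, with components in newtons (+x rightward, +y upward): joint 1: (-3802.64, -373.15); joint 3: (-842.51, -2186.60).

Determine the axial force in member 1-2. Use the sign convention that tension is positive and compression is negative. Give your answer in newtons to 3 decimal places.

5121.562

N=4 nodes, M=5 members, R=3 reactions → 2N=8, M+R=8
member 0 (0-1): L=8.7479, (cx,cy)=(0.3892,0.9211)
member 1 (0-2): L=6.2710, (cx,cy)=(1.0000,0.0000)
member 2 (1-2): L=8.5525, (cx,cy)=(0.3351,-0.9422)
member 3 (1-3): L=5.5958, (cx,cy)=(0.9999,0.0168)
member 4 (2-3): L=8.5967, (cx,cy)=(0.3174,0.9483)
solve A·x = −loads:
  F[0-1] = -5645.6839 N (compression)
  F[0-2] = -2447.6398 N (compression)
  F[1-2] = +5121.5617 N (tension)
  F[1-3] = -111.1548 N (compression)
  F[2-3] = -2303.9012 N (compression)
  Rx@0 = +4645.1500 N
  Ry@0 = +5200.4515 N
  Ry@2 = -2640.7015 N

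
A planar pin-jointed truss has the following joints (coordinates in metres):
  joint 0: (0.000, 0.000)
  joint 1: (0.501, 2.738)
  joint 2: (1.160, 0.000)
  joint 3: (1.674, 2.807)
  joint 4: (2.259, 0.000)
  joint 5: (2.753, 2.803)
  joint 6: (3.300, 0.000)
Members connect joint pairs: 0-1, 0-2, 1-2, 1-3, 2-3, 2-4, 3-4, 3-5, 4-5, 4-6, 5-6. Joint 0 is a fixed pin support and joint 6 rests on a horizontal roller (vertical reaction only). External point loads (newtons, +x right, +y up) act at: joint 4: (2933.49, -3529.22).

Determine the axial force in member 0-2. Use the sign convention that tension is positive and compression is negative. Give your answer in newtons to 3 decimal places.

N=7 nodes, M=11 members, R=3 reactions → 2N=14, M+R=14
member 0 (0-1): L=2.7835, (cx,cy)=(0.1800,0.9837)
member 1 (0-2): L=1.1600, (cx,cy)=(1.0000,0.0000)
member 2 (1-2): L=2.8162, (cx,cy)=(0.2340,-0.9722)
member 3 (1-3): L=1.1750, (cx,cy)=(0.9983,0.0587)
member 4 (2-3): L=2.8537, (cx,cy)=(0.1801,0.9836)
member 5 (2-4): L=1.0990, (cx,cy)=(1.0000,0.0000)
member 6 (3-4): L=2.8673, (cx,cy)=(0.2040,-0.9790)
member 7 (3-5): L=1.0790, (cx,cy)=(1.0000,-0.0037)
member 8 (4-5): L=2.8462, (cx,cy)=(0.1736,0.9848)
member 9 (4-6): L=1.0410, (cx,cy)=(1.0000,0.0000)
member 10 (5-6): L=2.8559, (cx,cy)=(0.1915,-0.9815)
solve A·x = −loads:
  F[0-1] = -1131.7928 N (compression)
  F[0-2] = +3137.2035 N (tension)
  F[1-2] = +1116.9622 N (tension)
  F[1-3] = -465.8912 N (compression)
  F[2-3] = -1104.0066 N (compression)
  F[2-4] = +3597.4296 N (tension)
  F[3-4] = +1140.6245 N (tension)
  F[3-5] = -896.6604 N (compression)
  F[4-5] = +2449.7690 N (tension)
  F[4-6] = +471.4604 N (tension)
  F[5-6] = -2461.4840 N (compression)
  Rx@0 = -2933.4900 N
  Ry@0 = +1113.3085 N
  Ry@6 = +2415.9115 N

3137.203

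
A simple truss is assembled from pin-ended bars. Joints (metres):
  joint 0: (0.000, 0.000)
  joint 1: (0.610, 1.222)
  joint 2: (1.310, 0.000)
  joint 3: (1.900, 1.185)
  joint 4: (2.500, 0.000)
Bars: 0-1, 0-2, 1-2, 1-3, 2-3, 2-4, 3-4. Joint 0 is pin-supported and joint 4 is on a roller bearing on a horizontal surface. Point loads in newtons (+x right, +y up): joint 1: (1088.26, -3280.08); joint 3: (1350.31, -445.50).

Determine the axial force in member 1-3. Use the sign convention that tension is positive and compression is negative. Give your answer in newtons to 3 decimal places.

-738.303

N=5 nodes, M=7 members, R=3 reactions → 2N=10, M+R=10
member 0 (0-1): L=1.3658, (cx,cy)=(0.4466,0.8947)
member 1 (0-2): L=1.3100, (cx,cy)=(1.0000,0.0000)
member 2 (1-2): L=1.4083, (cx,cy)=(0.4971,-0.8677)
member 3 (1-3): L=1.2905, (cx,cy)=(0.9996,-0.0287)
member 4 (2-3): L=1.3238, (cx,cy)=(0.4457,0.8952)
member 5 (2-4): L=1.1900, (cx,cy)=(1.0000,0.0000)
member 6 (3-4): L=1.3282, (cx,cy)=(0.4517,-0.8922)
solve A·x = −loads:
  F[0-1] = -1581.1341 N (compression)
  F[0-2] = +3144.7484 N (tension)
  F[1-2] = -2125.3909 N (compression)
  F[1-3] = -738.3029 N (compression)
  F[2-3] = +2060.1865 N (tension)
  F[2-4] = +1170.0800 N (tension)
  F[3-4] = -2590.2476 N (compression)
  Rx@0 = -2438.5700 N
  Ry@0 = +1414.6721 N
  Ry@4 = +2310.9079 N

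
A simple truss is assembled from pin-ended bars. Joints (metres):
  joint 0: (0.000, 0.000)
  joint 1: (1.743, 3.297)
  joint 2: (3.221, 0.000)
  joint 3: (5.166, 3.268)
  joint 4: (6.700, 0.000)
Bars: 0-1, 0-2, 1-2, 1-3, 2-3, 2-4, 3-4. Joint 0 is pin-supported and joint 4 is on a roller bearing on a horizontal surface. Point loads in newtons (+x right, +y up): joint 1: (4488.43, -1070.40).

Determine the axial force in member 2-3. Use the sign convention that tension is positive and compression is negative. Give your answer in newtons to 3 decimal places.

N=5 nodes, M=7 members, R=3 reactions → 2N=10, M+R=10
member 0 (0-1): L=3.7294, (cx,cy)=(0.4674,0.8841)
member 1 (0-2): L=3.2210, (cx,cy)=(1.0000,0.0000)
member 2 (1-2): L=3.6131, (cx,cy)=(0.4091,-0.9125)
member 3 (1-3): L=3.4231, (cx,cy)=(1.0000,-0.0085)
member 4 (2-3): L=3.8030, (cx,cy)=(0.5114,0.8593)
member 5 (2-4): L=3.4790, (cx,cy)=(1.0000,0.0000)
member 6 (3-4): L=3.6101, (cx,cy)=(0.4249,-0.9052)
solve A·x = −loads:
  F[0-1] = +1602.5728 N (tension)
  F[0-2] = +3739.4352 N (tension)
  F[1-2] = -2701.1925 N (compression)
  F[1-3] = -2634.5695 N (compression)
  F[2-3] = +2868.3757 N (tension)
  F[2-4] = +1167.4797 N (tension)
  F[3-4] = -2747.5516 N (compression)
  Rx@0 = -4488.4300 N
  Ry@0 = -1416.7733 N
  Ry@4 = +2487.1733 N

2868.376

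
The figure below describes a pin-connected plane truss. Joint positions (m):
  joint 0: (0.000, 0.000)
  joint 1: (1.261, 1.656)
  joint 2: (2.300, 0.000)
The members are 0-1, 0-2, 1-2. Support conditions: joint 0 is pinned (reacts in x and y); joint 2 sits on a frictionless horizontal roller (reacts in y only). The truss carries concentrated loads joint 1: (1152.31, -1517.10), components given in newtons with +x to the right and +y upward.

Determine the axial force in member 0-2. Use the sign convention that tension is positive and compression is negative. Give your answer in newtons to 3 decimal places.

1042.407

N=3 nodes, M=3 members, R=3 reactions → 2N=6, M+R=6
member 0 (0-1): L=2.0815, (cx,cy)=(0.6058,0.7956)
member 1 (0-2): L=2.3000, (cx,cy)=(1.0000,0.0000)
member 2 (1-2): L=1.9550, (cx,cy)=(0.5315,-0.8471)
solve A·x = −loads:
  F[0-1] = +181.4106 N (tension)
  F[0-2] = +1042.4067 N (tension)
  F[1-2] = -1961.3670 N (compression)
  Rx@0 = -1152.3100 N
  Ry@0 = -144.3298 N
  Ry@2 = +1661.4298 N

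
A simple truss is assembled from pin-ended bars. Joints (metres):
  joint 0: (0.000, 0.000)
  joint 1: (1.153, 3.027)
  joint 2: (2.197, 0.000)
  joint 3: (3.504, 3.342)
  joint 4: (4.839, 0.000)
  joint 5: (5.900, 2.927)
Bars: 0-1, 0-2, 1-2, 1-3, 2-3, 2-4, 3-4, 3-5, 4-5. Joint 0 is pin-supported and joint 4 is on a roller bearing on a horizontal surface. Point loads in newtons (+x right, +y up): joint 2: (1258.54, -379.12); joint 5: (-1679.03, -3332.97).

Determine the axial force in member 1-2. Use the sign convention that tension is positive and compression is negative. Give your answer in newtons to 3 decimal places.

N=6 nodes, M=9 members, R=3 reactions → 2N=12, M+R=12
member 0 (0-1): L=3.2392, (cx,cy)=(0.3560,0.9345)
member 1 (0-2): L=2.1970, (cx,cy)=(1.0000,0.0000)
member 2 (1-2): L=3.2020, (cx,cy)=(0.3260,-0.9454)
member 3 (1-3): L=2.3720, (cx,cy)=(0.9911,0.1328)
member 4 (2-3): L=3.5885, (cx,cy)=(0.3642,0.9313)
member 5 (2-4): L=2.6420, (cx,cy)=(1.0000,0.0000)
member 6 (3-4): L=3.5988, (cx,cy)=(0.3710,-0.9286)
member 7 (3-5): L=2.4317, (cx,cy)=(0.9853,-0.1707)
member 8 (4-5): L=3.1134, (cx,cy)=(0.3408,0.9401)
solve A·x = −loads:
  F[0-1] = -526.2814 N (compression)
  F[0-2] = -233.1565 N (compression)
  F[1-2] = +471.8837 N (tension)
  F[1-3] = -344.2393 N (compression)
  F[2-3] = -71.9164 N (compression)
  F[2-4] = -1311.6462 N (compression)
  F[3-4] = +203.9851 N (tension)
  F[3-5] = -449.6508 N (compression)
  F[4-5] = -3626.8105 N (compression)
  Rx@0 = +420.4900 N
  Ry@0 = +491.8113 N
  Ry@4 = +3220.2787 N

471.884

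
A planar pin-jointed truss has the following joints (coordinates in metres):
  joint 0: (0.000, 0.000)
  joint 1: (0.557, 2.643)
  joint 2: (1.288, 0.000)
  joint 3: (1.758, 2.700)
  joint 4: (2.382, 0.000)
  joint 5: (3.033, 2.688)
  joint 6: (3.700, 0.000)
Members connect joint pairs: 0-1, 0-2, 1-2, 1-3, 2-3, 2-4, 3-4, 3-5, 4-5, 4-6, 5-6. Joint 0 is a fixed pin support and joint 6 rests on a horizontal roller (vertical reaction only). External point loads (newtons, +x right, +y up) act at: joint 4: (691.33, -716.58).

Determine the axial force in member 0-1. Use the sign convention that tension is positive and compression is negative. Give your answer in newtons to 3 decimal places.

N=7 nodes, M=11 members, R=3 reactions → 2N=14, M+R=14
member 0 (0-1): L=2.7011, (cx,cy)=(0.2062,0.9785)
member 1 (0-2): L=1.2880, (cx,cy)=(1.0000,0.0000)
member 2 (1-2): L=2.7422, (cx,cy)=(0.2666,-0.9638)
member 3 (1-3): L=1.2024, (cx,cy)=(0.9989,0.0474)
member 4 (2-3): L=2.7406, (cx,cy)=(0.1715,0.9852)
member 5 (2-4): L=1.0940, (cx,cy)=(1.0000,0.0000)
member 6 (3-4): L=2.7712, (cx,cy)=(0.2252,-0.9743)
member 7 (3-5): L=1.2751, (cx,cy)=(1.0000,-0.0094)
member 8 (4-5): L=2.7657, (cx,cy)=(0.2354,0.9719)
member 9 (4-6): L=1.3180, (cx,cy)=(1.0000,0.0000)
member 10 (5-6): L=2.7695, (cx,cy)=(0.2408,-0.9706)
solve A·x = −loads:
  F[0-1] = -260.8643 N (compression)
  F[0-2] = +745.1243 N (tension)
  F[1-2] = +258.7946 N (tension)
  F[1-3] = -122.9198 N (compression)
  F[2-3] = -253.1810 N (compression)
  F[2-4] = +857.5309 N (tension)
  F[3-4] = +264.1658 N (tension)
  F[3-5] = -225.6947 N (compression)
  F[4-5] = +472.4737 N (tension)
  F[4-6] = +114.4725 N (tension)
  F[5-6] = -475.3130 N (compression)
  Rx@0 = -691.3300 N
  Ry@0 = +255.2574 N
  Ry@6 = +461.3226 N

-260.864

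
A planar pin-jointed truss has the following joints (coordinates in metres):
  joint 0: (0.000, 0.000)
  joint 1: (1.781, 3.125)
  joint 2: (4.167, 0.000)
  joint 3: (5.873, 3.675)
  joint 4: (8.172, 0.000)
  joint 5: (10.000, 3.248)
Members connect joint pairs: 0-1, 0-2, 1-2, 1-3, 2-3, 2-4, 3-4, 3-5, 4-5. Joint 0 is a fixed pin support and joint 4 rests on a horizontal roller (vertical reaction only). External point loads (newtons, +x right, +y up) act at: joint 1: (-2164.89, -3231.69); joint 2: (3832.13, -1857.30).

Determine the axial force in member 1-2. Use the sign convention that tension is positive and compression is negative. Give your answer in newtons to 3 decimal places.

N=6 nodes, M=9 members, R=3 reactions → 2N=12, M+R=12
member 0 (0-1): L=3.5969, (cx,cy)=(0.4952,0.8688)
member 1 (0-2): L=4.1670, (cx,cy)=(1.0000,0.0000)
member 2 (1-2): L=3.9317, (cx,cy)=(0.6069,-0.7948)
member 3 (1-3): L=4.1288, (cx,cy)=(0.9911,0.1332)
member 4 (2-3): L=4.0517, (cx,cy)=(0.4211,0.9070)
member 5 (2-4): L=4.0050, (cx,cy)=(1.0000,0.0000)
member 6 (3-4): L=4.3349, (cx,cy)=(0.5304,-0.8478)
member 7 (3-5): L=4.1490, (cx,cy)=(0.9947,-0.1029)
member 8 (4-5): L=3.7271, (cx,cy)=(0.4905,0.8715)
solve A·x = −loads:
  F[0-1] = -4909.5814 N (compression)
  F[0-2] = +4098.2221 N (tension)
  F[1-2] = +1138.8046 N (tension)
  F[1-3] = -965.7889 N (compression)
  F[2-3] = +1049.7572 N (tension)
  F[2-4] = +515.1702 N (tension)
  F[3-4] = -971.3753 N (compression)
  F[3-5] = -0.0000 N (tension)
  F[4-5] = +0.0000 N (tension)
  Rx@0 = -1667.2400 N
  Ry@0 = +4265.4795 N
  Ry@4 = +823.5105 N

1138.805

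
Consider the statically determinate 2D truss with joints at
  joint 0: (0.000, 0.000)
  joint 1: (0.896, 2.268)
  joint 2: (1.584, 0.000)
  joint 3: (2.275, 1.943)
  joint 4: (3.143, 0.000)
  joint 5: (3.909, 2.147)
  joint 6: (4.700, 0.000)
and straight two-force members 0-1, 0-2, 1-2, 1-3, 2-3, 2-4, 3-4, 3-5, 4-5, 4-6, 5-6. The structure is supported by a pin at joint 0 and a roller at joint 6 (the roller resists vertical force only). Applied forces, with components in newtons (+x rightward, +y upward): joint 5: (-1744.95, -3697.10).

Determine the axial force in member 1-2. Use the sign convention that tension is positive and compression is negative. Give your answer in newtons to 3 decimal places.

N=7 nodes, M=11 members, R=3 reactions → 2N=14, M+R=14
member 0 (0-1): L=2.4386, (cx,cy)=(0.3674,0.9301)
member 1 (0-2): L=1.5840, (cx,cy)=(1.0000,0.0000)
member 2 (1-2): L=2.3701, (cx,cy)=(0.2903,-0.9569)
member 3 (1-3): L=1.4168, (cx,cy)=(0.9733,-0.2294)
member 4 (2-3): L=2.0622, (cx,cy)=(0.3351,0.9422)
member 5 (2-4): L=1.5590, (cx,cy)=(1.0000,0.0000)
member 6 (3-4): L=2.1281, (cx,cy)=(0.4079,-0.9130)
member 7 (3-5): L=1.6467, (cx,cy)=(0.9923,0.1239)
member 8 (4-5): L=2.2796, (cx,cy)=(0.3360,0.9419)
member 9 (4-6): L=1.5570, (cx,cy)=(1.0000,0.0000)
member 10 (5-6): L=2.2881, (cx,cy)=(0.3457,-0.9383)
solve A·x = −loads:
  F[0-1] = -1526.0675 N (compression)
  F[0-2] = -1184.2302 N (compression)
  F[1-2] = +1746.1210 N (tension)
  F[1-3] = -1096.8473 N (compression)
  F[2-3] = -1773.4534 N (compression)
  F[2-4] = -83.1087 N (compression)
  F[3-4] = +1257.1571 N (tension)
  F[3-5] = -2191.4948 N (compression)
  F[4-5] = -1218.6940 N (compression)
  F[4-6] = +839.1813 N (tension)
  F[5-6] = -2427.4467 N (compression)
  Rx@0 = +1744.9500 N
  Ry@0 = +1419.3221 N
  Ry@6 = +2277.7779 N

1746.121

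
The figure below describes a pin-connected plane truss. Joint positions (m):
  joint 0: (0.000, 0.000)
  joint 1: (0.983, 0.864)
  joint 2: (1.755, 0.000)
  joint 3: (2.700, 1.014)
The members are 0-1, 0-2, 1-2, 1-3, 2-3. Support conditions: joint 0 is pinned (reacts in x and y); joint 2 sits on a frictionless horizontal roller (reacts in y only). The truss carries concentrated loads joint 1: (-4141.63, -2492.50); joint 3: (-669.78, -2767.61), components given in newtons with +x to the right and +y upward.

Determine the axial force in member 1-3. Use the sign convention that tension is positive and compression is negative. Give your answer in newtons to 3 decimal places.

N=4 nodes, M=5 members, R=3 reactions → 2N=8, M+R=8
member 0 (0-1): L=1.3087, (cx,cy)=(0.7511,0.6602)
member 1 (0-2): L=1.7550, (cx,cy)=(1.0000,0.0000)
member 2 (1-2): L=1.1587, (cx,cy)=(0.6663,-0.7457)
member 3 (1-3): L=1.7235, (cx,cy)=(0.9962,0.0870)
member 4 (2-3): L=1.3861, (cx,cy)=(0.6818,0.7316)
solve A·x = −loads:
  F[0-1] = -3078.1074 N (compression)
  F[0-2] = -2499.4205 N (compression)
  F[1-2] = -373.8705 N (compression)
  F[1-3] = +2086.6642 N (tension)
  F[2-3] = -4031.4086 N (compression)
  Rx@0 = +4811.4100 N
  Ry@0 = +2032.1047 N
  Ry@2 = +3228.0053 N

2086.664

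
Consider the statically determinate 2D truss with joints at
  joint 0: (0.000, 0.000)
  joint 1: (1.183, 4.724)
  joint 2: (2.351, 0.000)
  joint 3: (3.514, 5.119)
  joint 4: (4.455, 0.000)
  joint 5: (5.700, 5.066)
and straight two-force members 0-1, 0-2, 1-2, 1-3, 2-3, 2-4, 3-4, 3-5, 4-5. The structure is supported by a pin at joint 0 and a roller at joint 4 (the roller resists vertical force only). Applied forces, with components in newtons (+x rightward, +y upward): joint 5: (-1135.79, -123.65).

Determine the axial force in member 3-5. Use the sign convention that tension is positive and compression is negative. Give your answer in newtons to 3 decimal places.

-1099.178

N=6 nodes, M=9 members, R=3 reactions → 2N=12, M+R=12
member 0 (0-1): L=4.8699, (cx,cy)=(0.2429,0.9700)
member 1 (0-2): L=2.3510, (cx,cy)=(1.0000,0.0000)
member 2 (1-2): L=4.8663, (cx,cy)=(0.2400,-0.9708)
member 3 (1-3): L=2.3642, (cx,cy)=(0.9859,0.1671)
member 4 (2-3): L=5.2495, (cx,cy)=(0.2215,0.9751)
member 5 (2-4): L=2.1040, (cx,cy)=(1.0000,0.0000)
member 6 (3-4): L=5.2048, (cx,cy)=(0.1808,-0.9835)
member 7 (3-5): L=2.1866, (cx,cy)=(0.9997,-0.0242)
member 8 (4-5): L=5.2167, (cx,cy)=(0.2387,0.9711)
solve A·x = −loads:
  F[0-1] = -1295.8227 N (compression)
  F[0-2] = -821.0060 N (compression)
  F[1-2] = +1190.0508 N (tension)
  F[1-3] = -608.9801 N (compression)
  F[2-3] = -1184.7032 N (compression)
  F[2-4] = -272.9019 N (compression)
  F[3-4] = +1305.1574 N (tension)
  F[3-5] = -1099.1778 N (compression)
  F[4-5] = -154.7639 N (compression)
  Rx@0 = +1135.7900 N
  Ry@0 = +1257.0074 N
  Ry@4 = -1133.3574 N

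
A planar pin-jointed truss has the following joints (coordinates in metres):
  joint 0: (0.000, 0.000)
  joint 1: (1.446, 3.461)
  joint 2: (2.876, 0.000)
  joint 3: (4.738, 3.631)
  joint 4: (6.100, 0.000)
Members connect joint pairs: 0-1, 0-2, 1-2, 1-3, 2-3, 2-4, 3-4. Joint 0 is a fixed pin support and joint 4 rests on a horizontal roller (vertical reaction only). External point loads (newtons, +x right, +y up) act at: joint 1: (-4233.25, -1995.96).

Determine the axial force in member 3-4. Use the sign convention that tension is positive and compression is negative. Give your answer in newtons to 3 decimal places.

N=5 nodes, M=7 members, R=3 reactions → 2N=10, M+R=10
member 0 (0-1): L=3.7509, (cx,cy)=(0.3855,0.9227)
member 1 (0-2): L=2.8760, (cx,cy)=(1.0000,0.0000)
member 2 (1-2): L=3.7448, (cx,cy)=(0.3819,-0.9242)
member 3 (1-3): L=3.2964, (cx,cy)=(0.9987,0.0516)
member 4 (2-3): L=4.0806, (cx,cy)=(0.4563,0.8898)
member 5 (2-4): L=3.2240, (cx,cy)=(1.0000,0.0000)
member 6 (3-4): L=3.8780, (cx,cy)=(0.3512,-0.9363)
solve A·x = −loads:
  F[0-1] = -4253.4341 N (compression)
  F[0-2] = -2593.5302 N (compression)
  F[1-2] = +2185.1424 N (tension)
  F[1-3] = +1761.4463 N (tension)
  F[2-3] = -2269.6085 N (compression)
  F[2-4] = -723.4648 N (compression)
  F[3-4] = +2059.9312 N (tension)
  Rx@0 = +4233.2500 N
  Ry@0 = +3924.6682 N
  Ry@4 = -1928.7082 N

2059.931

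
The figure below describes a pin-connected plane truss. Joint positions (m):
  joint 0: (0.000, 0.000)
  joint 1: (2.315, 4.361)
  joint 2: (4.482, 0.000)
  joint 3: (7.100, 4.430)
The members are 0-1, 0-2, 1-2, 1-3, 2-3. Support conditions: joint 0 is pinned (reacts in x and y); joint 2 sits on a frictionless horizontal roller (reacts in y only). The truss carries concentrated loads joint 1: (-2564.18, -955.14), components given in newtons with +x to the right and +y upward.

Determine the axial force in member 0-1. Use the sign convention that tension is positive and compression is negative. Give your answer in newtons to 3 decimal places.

N=4 nodes, M=5 members, R=3 reactions → 2N=8, M+R=8
member 0 (0-1): L=4.9374, (cx,cy)=(0.4689,0.8833)
member 1 (0-2): L=4.4820, (cx,cy)=(1.0000,0.0000)
member 2 (1-2): L=4.8697, (cx,cy)=(0.4450,-0.8955)
member 3 (1-3): L=4.7855, (cx,cy)=(0.9999,0.0144)
member 4 (2-3): L=5.1458, (cx,cy)=(0.5088,0.8609)
solve A·x = −loads:
  F[0-1] = -3347.5286 N (compression)
  F[0-2] = -994.6114 N (compression)
  F[1-2] = +2235.1098 N (tension)
  F[1-3] = +0.0000 N (tension)
  F[2-3] = +0.0000 N (tension)
  Rx@0 = +2564.1800 N
  Ry@0 = +2956.7553 N
  Ry@2 = -2001.6153 N

-3347.529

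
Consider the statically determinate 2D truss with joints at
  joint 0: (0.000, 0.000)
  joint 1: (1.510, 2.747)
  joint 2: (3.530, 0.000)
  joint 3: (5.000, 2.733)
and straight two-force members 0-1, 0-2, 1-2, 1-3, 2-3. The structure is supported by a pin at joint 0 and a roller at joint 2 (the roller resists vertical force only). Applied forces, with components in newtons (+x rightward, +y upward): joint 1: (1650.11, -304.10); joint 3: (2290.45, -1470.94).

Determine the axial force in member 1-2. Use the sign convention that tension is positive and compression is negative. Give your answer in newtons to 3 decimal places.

N=4 nodes, M=5 members, R=3 reactions → 2N=8, M+R=8
member 0 (0-1): L=3.1347, (cx,cy)=(0.4817,0.8763)
member 1 (0-2): L=3.5300, (cx,cy)=(1.0000,0.0000)
member 2 (1-2): L=3.4098, (cx,cy)=(0.5924,-0.8056)
member 3 (1-3): L=3.4900, (cx,cy)=(1.0000,-0.0040)
member 4 (2-3): L=3.1033, (cx,cy)=(0.4737,0.8807)
solve A·x = −loads:
  F[0-1] = +3989.2892 N (tension)
  F[0-2] = +2018.8773 N (tension)
  F[1-2] = -4732.1581 N (compression)
  F[1-3] = +3075.0152 N (tension)
  F[2-3] = -1656.2100 N (compression)
  Rx@0 = -3940.5600 N
  Ry@0 = -3495.9354 N
  Ry@2 = +5270.9754 N

-4732.158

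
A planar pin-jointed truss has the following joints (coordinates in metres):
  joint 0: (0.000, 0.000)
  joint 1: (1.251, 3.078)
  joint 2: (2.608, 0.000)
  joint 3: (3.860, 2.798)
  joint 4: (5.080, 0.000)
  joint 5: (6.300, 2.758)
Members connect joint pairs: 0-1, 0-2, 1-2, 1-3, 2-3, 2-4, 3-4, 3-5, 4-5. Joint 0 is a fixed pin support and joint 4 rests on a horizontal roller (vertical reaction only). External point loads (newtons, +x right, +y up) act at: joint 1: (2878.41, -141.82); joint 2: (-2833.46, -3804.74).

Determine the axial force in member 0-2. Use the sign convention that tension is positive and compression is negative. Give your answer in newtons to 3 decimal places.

132.045

N=6 nodes, M=9 members, R=3 reactions → 2N=12, M+R=12
member 0 (0-1): L=3.3225, (cx,cy)=(0.3765,0.9264)
member 1 (0-2): L=2.6080, (cx,cy)=(1.0000,0.0000)
member 2 (1-2): L=3.3639, (cx,cy)=(0.4034,-0.9150)
member 3 (1-3): L=2.6240, (cx,cy)=(0.9943,-0.1067)
member 4 (2-3): L=3.0653, (cx,cy)=(0.4084,0.9128)
member 5 (2-4): L=2.4720, (cx,cy)=(1.0000,0.0000)
member 6 (3-4): L=3.0524, (cx,cy)=(0.3997,-0.9167)
member 7 (3-5): L=2.4403, (cx,cy)=(0.9999,-0.0164)
member 8 (4-5): L=3.0158, (cx,cy)=(0.4045,0.9145)
solve A·x = −loads:
  F[0-1] = -231.3143 N (compression)
  F[0-2] = +132.0450 N (tension)
  F[1-2] = +448.2271 N (tension)
  F[1-3] = -3164.3899 N (compression)
  F[2-3] = +3718.9460 N (tension)
  F[2-4] = +1627.3652 N (tension)
  F[3-4] = -4071.6270 N (compression)
  F[3-5] = +0.0000 N (tension)
  F[4-5] = -0.0000 N (compression)
  Rx@0 = -44.9500 N
  Ry@0 = +214.2914 N
  Ry@4 = +3732.2686 N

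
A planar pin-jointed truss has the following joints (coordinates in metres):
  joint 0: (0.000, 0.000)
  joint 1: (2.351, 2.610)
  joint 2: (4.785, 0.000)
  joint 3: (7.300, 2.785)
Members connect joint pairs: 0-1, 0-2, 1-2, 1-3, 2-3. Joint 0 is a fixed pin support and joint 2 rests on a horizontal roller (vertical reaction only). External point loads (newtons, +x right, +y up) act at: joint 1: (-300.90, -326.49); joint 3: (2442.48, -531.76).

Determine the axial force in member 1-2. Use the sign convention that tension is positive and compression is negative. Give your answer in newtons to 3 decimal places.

-2174.944

N=4 nodes, M=5 members, R=3 reactions → 2N=8, M+R=8
member 0 (0-1): L=3.5127, (cx,cy)=(0.6693,0.7430)
member 1 (0-2): L=4.7850, (cx,cy)=(1.0000,0.0000)
member 2 (1-2): L=3.5688, (cx,cy)=(0.6820,-0.7313)
member 3 (1-3): L=4.9521, (cx,cy)=(0.9994,0.0353)
member 4 (2-3): L=3.7525, (cx,cy)=(0.6702,0.7422)
solve A·x = −loads:
  F[0-1] = +1845.0324 N (tension)
  F[0-2] = +906.7381 N (tension)
  F[1-2] = -2174.9440 N (compression)
  F[1-3] = +3020.9812 N (tension)
  F[2-3] = -860.3420 N (compression)
  Rx@0 = -2141.5800 N
  Ry@0 = -1370.8793 N
  Ry@2 = +2229.1293 N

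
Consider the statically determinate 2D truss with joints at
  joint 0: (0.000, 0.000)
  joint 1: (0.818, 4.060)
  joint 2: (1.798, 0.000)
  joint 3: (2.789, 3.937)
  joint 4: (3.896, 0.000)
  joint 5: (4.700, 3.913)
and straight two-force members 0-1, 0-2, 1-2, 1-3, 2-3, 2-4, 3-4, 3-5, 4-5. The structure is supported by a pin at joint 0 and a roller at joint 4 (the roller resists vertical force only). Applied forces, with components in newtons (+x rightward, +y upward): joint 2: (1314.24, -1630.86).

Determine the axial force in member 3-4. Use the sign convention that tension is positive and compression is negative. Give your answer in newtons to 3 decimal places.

N=6 nodes, M=9 members, R=3 reactions → 2N=12, M+R=12
member 0 (0-1): L=4.1416, (cx,cy)=(0.1975,0.9803)
member 1 (0-2): L=1.7980, (cx,cy)=(1.0000,0.0000)
member 2 (1-2): L=4.1766, (cx,cy)=(0.2346,-0.9721)
member 3 (1-3): L=1.9748, (cx,cy)=(0.9981,-0.0623)
member 4 (2-3): L=4.0598, (cx,cy)=(0.2441,0.9698)
member 5 (2-4): L=2.0980, (cx,cy)=(1.0000,0.0000)
member 6 (3-4): L=4.0897, (cx,cy)=(0.2707,-0.9627)
member 7 (3-5): L=1.9112, (cx,cy)=(0.9999,-0.0126)
member 8 (4-5): L=3.9947, (cx,cy)=(0.2013,0.9795)
solve A·x = −loads:
  F[0-1] = -895.8674 N (compression)
  F[0-2] = +1491.1818 N (tension)
  F[1-2] = +928.7917 N (tension)
  F[1-3] = -395.6421 N (compression)
  F[2-3] = +750.7070 N (tension)
  F[2-4] = +211.6263 N (tension)
  F[3-4] = -781.8267 N (compression)
  F[3-5] = +0.0000 N (tension)
  F[4-5] = -0.0000 N (compression)
  Rx@0 = -1314.2400 N
  Ry@0 = +878.2198 N
  Ry@4 = +752.6402 N

-781.827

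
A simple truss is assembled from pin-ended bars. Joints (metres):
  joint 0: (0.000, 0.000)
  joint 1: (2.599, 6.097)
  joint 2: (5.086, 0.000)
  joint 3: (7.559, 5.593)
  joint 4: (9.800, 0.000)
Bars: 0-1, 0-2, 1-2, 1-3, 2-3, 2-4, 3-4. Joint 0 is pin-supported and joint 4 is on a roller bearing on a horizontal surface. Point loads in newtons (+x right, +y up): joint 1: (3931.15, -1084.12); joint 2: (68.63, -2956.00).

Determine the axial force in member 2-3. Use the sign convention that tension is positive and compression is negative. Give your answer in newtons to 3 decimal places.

N=5 nodes, M=7 members, R=3 reactions → 2N=10, M+R=10
member 0 (0-1): L=6.6278, (cx,cy)=(0.3921,0.9199)
member 1 (0-2): L=5.0860, (cx,cy)=(1.0000,0.0000)
member 2 (1-2): L=6.5847, (cx,cy)=(0.3777,-0.9259)
member 3 (1-3): L=4.9855, (cx,cy)=(0.9949,-0.1011)
member 4 (2-3): L=6.1153, (cx,cy)=(0.4044,0.9146)
member 5 (2-4): L=4.7140, (cx,cy)=(1.0000,0.0000)
member 6 (3-4): L=6.0253, (cx,cy)=(0.3719,-0.9283)
solve A·x = −loads:
  F[0-1] = +247.0177 N (tension)
  F[0-2] = +3902.9159 N (tension)
  F[1-2] = -1038.5194 N (compression)
  F[1-3] = -3459.7693 N (compression)
  F[2-3] = +4283.4684 N (tension)
  F[2-4] = +1709.8408 N (tension)
  F[3-4] = -4597.1581 N (compression)
  Rx@0 = -3999.7800 N
  Ry@0 = -227.2336 N
  Ry@4 = +4267.3536 N

4283.468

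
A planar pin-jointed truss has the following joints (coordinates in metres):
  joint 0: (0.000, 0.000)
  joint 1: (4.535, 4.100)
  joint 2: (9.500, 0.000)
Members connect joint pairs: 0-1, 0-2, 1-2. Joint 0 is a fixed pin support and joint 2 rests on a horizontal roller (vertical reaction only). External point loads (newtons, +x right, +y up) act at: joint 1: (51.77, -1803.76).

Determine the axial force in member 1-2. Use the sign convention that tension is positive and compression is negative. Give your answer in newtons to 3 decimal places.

N=3 nodes, M=3 members, R=3 reactions → 2N=6, M+R=6
member 0 (0-1): L=6.1136, (cx,cy)=(0.7418,0.6706)
member 1 (0-2): L=9.5000, (cx,cy)=(1.0000,0.0000)
member 2 (1-2): L=6.4390, (cx,cy)=(0.7711,-0.6367)
solve A·x = −loads:
  F[0-1] = -1372.3699 N (compression)
  F[0-2] = +1069.7769 N (tension)
  F[1-2] = -1387.3788 N (compression)
  Rx@0 = -51.7700 N
  Ry@0 = +920.3591 N
  Ry@2 = +883.4009 N

-1387.379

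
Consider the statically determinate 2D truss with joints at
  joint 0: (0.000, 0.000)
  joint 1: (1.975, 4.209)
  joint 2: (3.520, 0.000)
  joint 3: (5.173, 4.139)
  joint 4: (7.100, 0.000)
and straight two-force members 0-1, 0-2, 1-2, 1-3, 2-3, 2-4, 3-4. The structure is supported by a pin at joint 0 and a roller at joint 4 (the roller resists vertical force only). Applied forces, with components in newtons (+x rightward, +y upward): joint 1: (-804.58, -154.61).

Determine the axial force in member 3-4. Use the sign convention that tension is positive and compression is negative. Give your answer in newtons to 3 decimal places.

N=5 nodes, M=7 members, R=3 reactions → 2N=10, M+R=10
member 0 (0-1): L=4.6493, (cx,cy)=(0.4248,0.9053)
member 1 (0-2): L=3.5200, (cx,cy)=(1.0000,0.0000)
member 2 (1-2): L=4.4836, (cx,cy)=(0.3446,-0.9388)
member 3 (1-3): L=3.1988, (cx,cy)=(0.9998,-0.0219)
member 4 (2-3): L=4.4569, (cx,cy)=(0.3709,0.9287)
member 5 (2-4): L=3.5800, (cx,cy)=(1.0000,0.0000)
member 6 (3-4): L=4.5656, (cx,cy)=(0.4221,-0.9066)
solve A·x = −loads:
  F[0-1] = -650.1456 N (compression)
  F[0-2] = -528.4033 N (compression)
  F[1-2] = +453.5973 N (tension)
  F[1-3] = +372.1879 N (tension)
  F[2-3] = -458.5188 N (compression)
  F[2-4] = -202.0398 N (compression)
  F[3-4] = +478.6879 N (tension)
  Rx@0 = +804.5800 N
  Ry@0 = +588.5709 N
  Ry@4 = -433.9609 N

478.688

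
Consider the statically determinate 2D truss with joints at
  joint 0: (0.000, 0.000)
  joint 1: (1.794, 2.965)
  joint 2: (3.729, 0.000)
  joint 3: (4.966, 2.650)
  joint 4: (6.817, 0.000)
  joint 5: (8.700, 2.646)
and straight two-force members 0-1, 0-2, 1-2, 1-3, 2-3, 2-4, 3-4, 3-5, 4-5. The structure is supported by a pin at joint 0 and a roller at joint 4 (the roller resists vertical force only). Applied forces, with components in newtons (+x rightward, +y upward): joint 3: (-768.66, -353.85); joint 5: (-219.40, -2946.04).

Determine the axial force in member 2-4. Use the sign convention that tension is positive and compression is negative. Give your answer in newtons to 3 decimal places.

N=6 nodes, M=9 members, R=3 reactions → 2N=12, M+R=12
member 0 (0-1): L=3.4655, (cx,cy)=(0.5177,0.8556)
member 1 (0-2): L=3.7290, (cx,cy)=(1.0000,0.0000)
member 2 (1-2): L=3.5405, (cx,cy)=(0.5465,-0.8374)
member 3 (1-3): L=3.1876, (cx,cy)=(0.9951,-0.0988)
member 4 (2-3): L=2.9245, (cx,cy)=(0.4230,0.9061)
member 5 (2-4): L=3.0880, (cx,cy)=(1.0000,0.0000)
member 6 (3-4): L=3.2324, (cx,cy)=(0.5726,-0.8198)
member 7 (3-5): L=3.7340, (cx,cy)=(1.0000,-0.0011)
member 8 (4-5): L=3.2476, (cx,cy)=(0.5798,0.8148)
solve A·x = −loads:
  F[0-1] = +390.0466 N (tension)
  F[0-2] = -1189.9773 N (compression)
  F[1-2] = -451.7122 N (compression)
  F[1-3] = +450.9974 N (tension)
  F[2-3] = +417.4664 N (tension)
  F[2-4] = -1613.4294 N (compression)
  F[3-4] = -841.1363 N (compression)
  F[3-5] = +1875.6917 N (tension)
  F[4-5] = -3613.4086 N (compression)
  Rx@0 = +988.0600 N
  Ry@0 = -333.7151 N
  Ry@4 = +3633.6051 N

-1613.429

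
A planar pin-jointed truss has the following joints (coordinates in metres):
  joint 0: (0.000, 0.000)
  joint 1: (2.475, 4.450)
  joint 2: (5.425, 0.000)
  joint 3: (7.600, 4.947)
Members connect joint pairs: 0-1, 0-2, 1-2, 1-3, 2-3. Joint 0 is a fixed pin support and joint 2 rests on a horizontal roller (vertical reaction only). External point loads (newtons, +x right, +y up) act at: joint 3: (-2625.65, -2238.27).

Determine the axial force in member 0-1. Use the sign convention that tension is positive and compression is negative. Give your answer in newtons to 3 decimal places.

N=4 nodes, M=5 members, R=3 reactions → 2N=8, M+R=8
member 0 (0-1): L=5.0920, (cx,cy)=(0.4861,0.8739)
member 1 (0-2): L=5.4250, (cx,cy)=(1.0000,0.0000)
member 2 (1-2): L=5.3390, (cx,cy)=(0.5525,-0.8335)
member 3 (1-3): L=5.1490, (cx,cy)=(0.9953,0.0965)
member 4 (2-3): L=5.4040, (cx,cy)=(0.4025,0.9154)
solve A·x = −loads:
  F[0-1] = -1712.8821 N (compression)
  F[0-2] = -1793.0870 N (compression)
  F[1-2] = +1596.4825 N (tension)
  F[1-3] = -1722.7227 N (compression)
  F[2-3] = -2263.4050 N (compression)
  Rx@0 = +2625.6500 N
  Ry@0 = +1496.9315 N
  Ry@2 = +741.3385 N

-1712.882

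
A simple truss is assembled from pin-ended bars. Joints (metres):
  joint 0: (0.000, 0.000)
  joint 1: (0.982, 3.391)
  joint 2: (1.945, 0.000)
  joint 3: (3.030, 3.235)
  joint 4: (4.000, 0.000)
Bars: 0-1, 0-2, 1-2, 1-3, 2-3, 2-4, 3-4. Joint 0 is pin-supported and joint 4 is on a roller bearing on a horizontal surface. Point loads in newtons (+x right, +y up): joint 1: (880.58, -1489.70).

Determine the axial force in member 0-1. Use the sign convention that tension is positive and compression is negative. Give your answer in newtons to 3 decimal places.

N=5 nodes, M=7 members, R=3 reactions → 2N=10, M+R=10
member 0 (0-1): L=3.5303, (cx,cy)=(0.2782,0.9605)
member 1 (0-2): L=1.9450, (cx,cy)=(1.0000,0.0000)
member 2 (1-2): L=3.5251, (cx,cy)=(0.2732,-0.9620)
member 3 (1-3): L=2.0539, (cx,cy)=(0.9971,-0.0760)
member 4 (2-3): L=3.4121, (cx,cy)=(0.3180,0.9481)
member 5 (2-4): L=2.0550, (cx,cy)=(1.0000,0.0000)
member 6 (3-4): L=3.3773, (cx,cy)=(0.2872,-0.9579)
solve A·x = −loads:
  F[0-1] = -392.9760 N (compression)
  F[0-2] = +989.8907 N (tension)
  F[1-2] = -1101.6611 N (compression)
  F[1-3] = -690.9296 N (compression)
  F[2-3] = +1117.7731 N (tension)
  F[2-4] = +333.4980 N (tension)
  F[3-4] = -1161.1560 N (compression)
  Rx@0 = -880.5800 N
  Ry@0 = +377.4670 N
  Ry@4 = +1112.2330 N

-392.976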